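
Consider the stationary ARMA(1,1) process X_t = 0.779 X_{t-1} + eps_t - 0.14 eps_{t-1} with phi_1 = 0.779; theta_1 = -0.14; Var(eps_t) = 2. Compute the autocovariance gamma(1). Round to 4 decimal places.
\gamma(1) = 2.8961

Multiply the model equation by X_{t-k} and take expectations. With theta_0 = psi_0 = 1 and psi_j the MA(infinity) weights, this gives
  gamma(k) - sum_i phi_i gamma(k-i) = c_k,
  c_k = sigma^2 * sum_{j=k..q} theta_j psi_{j-k}   (c_k = 0 for k > q),
using gamma(-m) = gamma(m).
psi-weights needed (psi_j = theta_j + sum_i phi_i psi_{j-i}):
  psi_1 = theta_1 + phi_1 = -0.14 + (0.779) = 0.639
Right-hand sides:
  c_0 = sigma^2 (1 + theta_1 psi_1) = 2 * (1 + (-0.14)(0.639)) = 2 * 0.91054 = 1.82108
  c_1 = sigma^2 theta_1 = 2 * (-0.14) = -0.28
  c_2 = 0
Equations for k = 0 and k = 1 (AR order 1):
  gamma(0) = phi_1 gamma(1) + c_0
  gamma(1) = phi_1 gamma(0) + c_1
Substituting the second into the first: gamma(0) (1 - phi_1^2) = c_0 + phi_1 c_1, so
  gamma(0) = (c_0 + phi_1 c_1) / (1 - phi_1^2) = (1.82108 + (0.779)(-0.28)) / (1 - (0.779)^2) = 1.60296 / 0.393159 = 4.077129.
  gamma(1) = phi_1 gamma(0) + c_1 = (0.779)(4.077129) + (-0.28) = 2.896084.
Therefore gamma(1) = 2.8961 (to 4 decimal places).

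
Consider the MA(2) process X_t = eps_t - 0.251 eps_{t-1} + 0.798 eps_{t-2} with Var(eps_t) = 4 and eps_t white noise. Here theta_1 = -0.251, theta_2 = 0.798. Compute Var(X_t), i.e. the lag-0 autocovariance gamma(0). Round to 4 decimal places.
\gamma(0) = 6.7992

For an MA(q) process X_t = eps_t + sum_i theta_i eps_{t-i} with
Var(eps_t) = sigma^2, the variance is
  gamma(0) = sigma^2 * (1 + sum_i theta_i^2).
  sum_i theta_i^2 = (-0.251)^2 + (0.798)^2 = 0.063001 + 0.636804 = 0.699805.
  gamma(0) = 4 * (1 + 0.699805) = 4 * 1.699805 = 6.79922, which rounds to 6.7992.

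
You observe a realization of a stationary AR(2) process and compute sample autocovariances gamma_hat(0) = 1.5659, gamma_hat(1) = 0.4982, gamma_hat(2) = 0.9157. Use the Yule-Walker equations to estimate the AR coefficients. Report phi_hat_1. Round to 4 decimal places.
\hat\phi_{1} = 0.1470

The Yule-Walker equations for an AR(p) process read, in matrix form,
  Gamma_p phi = r_p,   with   (Gamma_p)_{ij} = gamma(|i - j|),
                       (r_p)_i = gamma(i),   i,j = 1..p.
Substitute the sample gammas (Toeplitz matrix and right-hand side of size 2):
  Gamma_p = [[1.5659, 0.4982], [0.4982, 1.5659]]
  r_p     = [0.4982, 0.9157]
Written out:
  1.5659 phi_1 + 0.4982 phi_2 = 0.4982
  0.4982 phi_1 + 1.5659 phi_2 = 0.9157
Solve by Cramer's rule:
  det = gamma(0)^2 - gamma(1)^2 = (1.5659)^2 - (0.4982)^2 = 2.45204281 - 0.24820324 = 2.20383957
  phi_hat_1 = [gamma(1) gamma(0) - gamma(1) gamma(2)] / det = [(0.4982)(1.5659) - (0.4982)(0.9157)] / 2.20383957 = 0.32392964 / 2.20383957 = 0.147
  phi_hat_2 = [gamma(0) gamma(2) - gamma(1)^2] / det = [(1.5659)(0.9157) - (0.4982)^2] / 2.20383957 = 1.18569139 / 2.20383957 = 0.538
So phi_hat = [0.1470, 0.5380].
Therefore phi_hat_1 = 0.1470.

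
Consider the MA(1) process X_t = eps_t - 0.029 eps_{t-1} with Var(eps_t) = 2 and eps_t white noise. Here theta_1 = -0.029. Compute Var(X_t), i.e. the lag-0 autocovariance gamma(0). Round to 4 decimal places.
\gamma(0) = 2.0017

For an MA(q) process X_t = eps_t + sum_i theta_i eps_{t-i} with
Var(eps_t) = sigma^2, the variance is
  gamma(0) = sigma^2 * (1 + sum_i theta_i^2).
  sum_i theta_i^2 = (-0.029)^2 = 0.000841.
  gamma(0) = 2 * (1 + 0.000841) = 2 * 1.000841 = 2.001682, which rounds to 2.0017.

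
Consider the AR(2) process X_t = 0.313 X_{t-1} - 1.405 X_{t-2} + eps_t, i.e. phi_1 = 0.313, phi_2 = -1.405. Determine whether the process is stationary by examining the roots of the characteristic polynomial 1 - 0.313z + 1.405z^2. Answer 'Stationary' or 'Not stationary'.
\text{Not stationary}

The AR(p) characteristic polynomial is P(z) = 1 - 0.313z + 1.405z^2.
Stationarity requires all roots to lie outside the unit circle, i.e. |z| > 1 for every root.
Set 1 + (-0.313) z + (1.405) z^2 = 0, i.e. a z^2 + b z + c = 0 with a = 1.405, b = -0.313, c = 1.
Discriminant D = b^2 - 4ac = (-0.313)^2 - 4*(1.405)*1 = 0.097969 - (5.62) = -5.522031.
D < 0, so the roots are the complex-conjugate pair z = (-b +/- i sqrt(-D)) / (2a) = 0.1114 +/- 0.8363i.
For a conjugate pair |z|^2 = z * conj(z) = (product of roots) = c/a = 1/(1.405) = 0.711744, so |z| = sqrt(0.711744) = 0.8436 for both roots.
Moduli of all roots: 0.8436, 0.8436.
All moduli strictly greater than 1? No.
Verdict: Not stationary.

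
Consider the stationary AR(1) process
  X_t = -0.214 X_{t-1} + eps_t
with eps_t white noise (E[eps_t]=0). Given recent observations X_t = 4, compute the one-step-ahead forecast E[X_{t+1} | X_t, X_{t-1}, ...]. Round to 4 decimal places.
E[X_{t+1} \mid \mathcal F_t] = -0.8560

For an AR(p) model X_t = c + sum_i phi_i X_{t-i} + eps_t, the
one-step-ahead conditional mean is
  E[X_{t+1} | X_t, ...] = c + sum_i phi_i X_{t+1-i}.
Substitute known values:
  E[X_{t+1} | ...] = (-0.214) * (4)
                   = -0.8560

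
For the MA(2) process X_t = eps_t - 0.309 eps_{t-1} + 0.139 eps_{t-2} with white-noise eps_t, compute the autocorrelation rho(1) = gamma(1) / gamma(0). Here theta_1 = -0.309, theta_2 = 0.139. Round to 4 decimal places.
\rho(1) = -0.3157

For an MA(q) process with theta_0 = 1, the autocovariance is
  gamma(k) = sigma^2 * sum_{i=0..q-k} theta_i * theta_{i+k},
and rho(k) = gamma(k) / gamma(0). Sigma^2 cancels.
  numerator   = (1)*(-0.309) + (-0.309)*(0.139) = -0.351951.
  denominator = (1)^2 + (-0.309)^2 + (0.139)^2 = 1.114802.
  rho(1) = -0.351951 / 1.114802 = -0.3157.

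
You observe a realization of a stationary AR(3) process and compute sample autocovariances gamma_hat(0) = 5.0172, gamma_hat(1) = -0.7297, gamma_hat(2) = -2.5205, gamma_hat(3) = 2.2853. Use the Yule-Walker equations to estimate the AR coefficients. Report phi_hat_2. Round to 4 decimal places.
\hat\phi_{2} = -0.4500

The Yule-Walker equations for an AR(p) process read, in matrix form,
  Gamma_p phi = r_p,   with   (Gamma_p)_{ij} = gamma(|i - j|),
                       (r_p)_i = gamma(i),   i,j = 1..p.
Substitute the sample gammas (Toeplitz matrix and right-hand side of size 3):
  Gamma_p = [[5.0172, -0.7297, -2.5205], [-0.7297, 5.0172, -0.7297], [-2.5205, -0.7297, 5.0172]]
  r_p     = [-0.7297, -2.5205, 2.2853]
Written out (R1..R3):
  (R1) 5.0172 phi_1 - 0.7297 phi_2 - 2.5205 phi_3 = -0.7297
  (R2) -0.7297 phi_1 + 5.0172 phi_2 - 0.7297 phi_3 = -2.5205
  (R3) -2.5205 phi_1 - 0.7297 phi_2 + 5.0172 phi_3 = 2.2853
Gaussian elimination:
  R2 <- R2 - (-0.7297/5.0172) R1 = R2 - (-0.14544) R1:  4.911073 phi_2 - 1.096281 phi_3 = -2.626627
  R3 <- R3 - (-2.5205/5.0172) R1 = R3 - (-0.502372) R1:  -1.096281 phi_2 + 3.750972 phi_3 = 1.918719
  R3 <- R3 - (-1.096281/4.911073) R2 = R3 - (-0.223226) R2:  3.506253 phi_3 = 1.332387
Back-substitution:
  phi_hat_3 = 1.332387 / 3.506253 = 0.380003
  phi_hat_2 = (-2.626627 - (-1.096281)(0.380003)) / 4.911073 = -0.450011
  phi_hat_1 = (-0.7297 - (-0.7297)(-0.450011) - (-2.5205)(0.380003)) / 5.0172 = -0.019986
So phi_hat = [-0.0200, -0.4500, 0.3800].
Therefore phi_hat_2 = -0.4500.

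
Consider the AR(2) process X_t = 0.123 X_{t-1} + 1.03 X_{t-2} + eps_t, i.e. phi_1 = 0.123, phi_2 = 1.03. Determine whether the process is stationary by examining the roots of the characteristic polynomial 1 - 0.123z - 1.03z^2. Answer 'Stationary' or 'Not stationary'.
\text{Not stationary}

The AR(p) characteristic polynomial is P(z) = 1 - 0.123z - 1.03z^2.
Stationarity requires all roots to lie outside the unit circle, i.e. |z| > 1 for every root.
Set 1 + (-0.123) z + (-1.03) z^2 = 0, i.e. a z^2 + b z + c = 0 with a = -1.03, b = -0.123, c = 1.
Discriminant D = b^2 - 4ac = (-0.123)^2 - 4*(-1.03)*1 = 0.015129 - (-4.12) = 4.135129.
D >= 0, so the roots are real: z = (-b +/- sqrt(D)) / (2a) = (0.123 +/- 2.033502) / (-2.06).
  z_1 = (0.123 + 2.033502) / (-2.06) = -1.0468,   |z_1| = 1.0468.
  z_2 = (0.123 - 2.033502) / (-2.06) = 0.9274,   |z_2| = 0.9274.
Moduli of all roots: 1.0468, 0.9274.
All moduli strictly greater than 1? No.
Verdict: Not stationary.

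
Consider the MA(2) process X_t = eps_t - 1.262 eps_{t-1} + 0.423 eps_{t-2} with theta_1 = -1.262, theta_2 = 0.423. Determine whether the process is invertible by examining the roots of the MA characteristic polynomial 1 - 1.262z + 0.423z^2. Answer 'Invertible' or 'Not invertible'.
\text{Invertible}

The MA(q) characteristic polynomial is P(z) = 1 - 1.262z + 0.423z^2.
Invertibility requires all roots to lie outside the unit circle, i.e. |z| > 1 for every root.
Set 1 + (-1.262) z + (0.423) z^2 = 0, i.e. a z^2 + b z + c = 0 with a = 0.423, b = -1.262, c = 1.
Discriminant D = b^2 - 4ac = (-1.262)^2 - 4*(0.423)*1 = 1.592644 - (1.692) = -0.099356.
D < 0, so the roots are the complex-conjugate pair z = (-b +/- i sqrt(-D)) / (2a) = 1.4917 +/- 0.3726i.
For a conjugate pair |z|^2 = z * conj(z) = (product of roots) = c/a = 1/(0.423) = 2.364066, so |z| = sqrt(2.364066) = 1.5376 for both roots.
Moduli of all roots: 1.5376, 1.5376.
All moduli strictly greater than 1? Yes.
Verdict: Invertible.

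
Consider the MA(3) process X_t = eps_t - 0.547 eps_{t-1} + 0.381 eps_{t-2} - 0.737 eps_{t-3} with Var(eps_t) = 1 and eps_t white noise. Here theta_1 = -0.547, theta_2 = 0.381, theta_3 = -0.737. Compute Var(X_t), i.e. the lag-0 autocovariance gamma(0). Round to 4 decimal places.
\gamma(0) = 1.9875

For an MA(q) process X_t = eps_t + sum_i theta_i eps_{t-i} with
Var(eps_t) = sigma^2, the variance is
  gamma(0) = sigma^2 * (1 + sum_i theta_i^2).
  sum_i theta_i^2 = (-0.547)^2 + (0.381)^2 + (-0.737)^2 = 0.299209 + 0.145161 + 0.543169 = 0.987539.
  gamma(0) = 1 * (1 + 0.987539) = 1 * 1.987539 = 1.987539, which rounds to 1.9875.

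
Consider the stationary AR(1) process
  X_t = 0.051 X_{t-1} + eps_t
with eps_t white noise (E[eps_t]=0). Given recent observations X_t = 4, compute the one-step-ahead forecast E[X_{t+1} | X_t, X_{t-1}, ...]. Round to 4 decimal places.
E[X_{t+1} \mid \mathcal F_t] = 0.2040

For an AR(p) model X_t = c + sum_i phi_i X_{t-i} + eps_t, the
one-step-ahead conditional mean is
  E[X_{t+1} | X_t, ...] = c + sum_i phi_i X_{t+1-i}.
Substitute known values:
  E[X_{t+1} | ...] = (0.051) * (4)
                   = 0.2040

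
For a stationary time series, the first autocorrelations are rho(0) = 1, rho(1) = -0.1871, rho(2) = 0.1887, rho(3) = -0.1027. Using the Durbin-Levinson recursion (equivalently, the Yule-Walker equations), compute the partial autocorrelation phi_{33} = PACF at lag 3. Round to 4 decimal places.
\phi_{33} = -0.0460

The PACF at lag k is phi_{kk}, the last component of the solution
to the Yule-Walker system G_k phi = r_k where
  (G_k)_{ij} = rho(|i - j|), (r_k)_i = rho(i), i,j = 1..k.
Equivalently, Durbin-Levinson gives phi_{kk} iteratively:
  phi_{11} = rho(1)
  phi_{kk} = [rho(k) - sum_{j=1..k-1} phi_{k-1,j} rho(k-j)]
            / [1 - sum_{j=1..k-1} phi_{k-1,j} rho(j)],
  phi_{k,j} = phi_{k-1,j} - phi_{kk} phi_{k-1,k-j},  j = 1..k-1.
Step k = 1:
  phi_11 = rho(1) = -0.1871.
Step k = 2:
  phi_22 = [rho(2) - phi_11 rho(1)] / [1 - phi_11 rho(1)] = [0.1887 - (-0.1871)(-0.1871)] / [1 - (-0.1871)(-0.1871)]
         = 0.15369359 / 0.96499359 = 0.159269.
  Update: phi_21 = phi_11 - phi_22 phi_11 = -0.1871 - (0.159269)(-0.1871) = -0.157301.
Step k = 3:
  phi_33 = [rho(3) - phi_21 rho(2) - phi_22 rho(1)] / [1 - phi_21 rho(1) - phi_22 rho(2)]
    numerator   = -0.1027 - (-0.157301)(0.1887) - (0.159269)(-0.1871) = -0.04321811
    denominator = 1 - (-0.157301)(-0.1871) - (0.159269)(0.1887) = 0.94051496
  phi_33 = -0.04321811 / 0.94051496 = -0.046.
Therefore phi_{33} = -0.0460.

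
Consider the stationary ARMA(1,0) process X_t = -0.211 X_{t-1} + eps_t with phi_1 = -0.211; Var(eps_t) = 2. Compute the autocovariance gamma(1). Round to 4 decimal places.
\gamma(1) = -0.4417

Multiply the model equation by X_{t-k} and take expectations. With theta_0 = psi_0 = 1 and psi_j the MA(infinity) weights, this gives
  gamma(k) - sum_i phi_i gamma(k-i) = c_k,
  c_k = sigma^2 * sum_{j=k..q} theta_j psi_{j-k}   (c_k = 0 for k > q),
using gamma(-m) = gamma(m).
Pure AR (q = 0): c_0 = sigma^2 = 2, c_k = 0 for k >= 1.
Equations for k = 0 and k = 1 (AR order 1):
  gamma(0) = phi_1 gamma(1) + c_0
  gamma(1) = phi_1 gamma(0) + c_1
Substituting the second into the first: gamma(0) (1 - phi_1^2) = c_0 + phi_1 c_1, so
  gamma(0) = c_0 / (1 - phi_1^2) = 2 / (1 - (-0.211)^2) = 2 / 0.955479 = 2.093191.
  gamma(1) = phi_1 gamma(0) = (-0.211)(2.093191) = -0.441663.
Therefore gamma(1) = -0.4417 (to 4 decimal places).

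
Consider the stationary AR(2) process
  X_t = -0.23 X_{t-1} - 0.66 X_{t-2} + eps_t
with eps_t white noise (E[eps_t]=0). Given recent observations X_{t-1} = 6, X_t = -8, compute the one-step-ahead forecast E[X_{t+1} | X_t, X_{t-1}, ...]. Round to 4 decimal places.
E[X_{t+1} \mid \mathcal F_t] = -2.1200

For an AR(p) model X_t = c + sum_i phi_i X_{t-i} + eps_t, the
one-step-ahead conditional mean is
  E[X_{t+1} | X_t, ...] = c + sum_i phi_i X_{t+1-i}.
Substitute known values:
  E[X_{t+1} | ...] = (-0.23) * (-8) + (-0.66) * (6)
                   = -2.1200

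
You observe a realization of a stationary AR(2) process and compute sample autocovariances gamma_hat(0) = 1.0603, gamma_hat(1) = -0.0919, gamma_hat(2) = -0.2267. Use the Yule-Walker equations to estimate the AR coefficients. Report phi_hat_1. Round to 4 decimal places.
\hat\phi_{1} = -0.1060

The Yule-Walker equations for an AR(p) process read, in matrix form,
  Gamma_p phi = r_p,   with   (Gamma_p)_{ij} = gamma(|i - j|),
                       (r_p)_i = gamma(i),   i,j = 1..p.
Substitute the sample gammas (Toeplitz matrix and right-hand side of size 2):
  Gamma_p = [[1.0603, -0.0919], [-0.0919, 1.0603]]
  r_p     = [-0.0919, -0.2267]
Written out:
  1.0603 phi_1 - 0.0919 phi_2 = -0.0919
  -0.0919 phi_1 + 1.0603 phi_2 = -0.2267
Solve by Cramer's rule:
  det = gamma(0)^2 - gamma(1)^2 = (1.0603)^2 - (-0.0919)^2 = 1.12423609 - 0.00844561 = 1.11579048
  phi_hat_1 = [gamma(1) gamma(0) - gamma(1) gamma(2)] / det = [(-0.0919)(1.0603) - (-0.0919)(-0.2267)] / 1.11579048 = -0.1182753 / 1.11579048 = -0.106
  phi_hat_2 = [gamma(0) gamma(2) - gamma(1)^2] / det = [(1.0603)(-0.2267) - (-0.0919)^2] / 1.11579048 = -0.24881562 / 1.11579048 = -0.223
So phi_hat = [-0.1060, -0.2230].
Therefore phi_hat_1 = -0.1060.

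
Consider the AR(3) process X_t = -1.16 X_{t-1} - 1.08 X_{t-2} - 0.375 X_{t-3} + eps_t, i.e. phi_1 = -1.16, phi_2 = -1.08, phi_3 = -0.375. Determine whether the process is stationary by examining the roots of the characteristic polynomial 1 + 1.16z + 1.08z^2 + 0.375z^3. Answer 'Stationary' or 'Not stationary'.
\text{Stationary}

The AR(p) characteristic polynomial is P(z) = 1 + 1.16z + 1.08z^2 + 0.375z^3.
Stationarity requires all roots to lie outside the unit circle, i.e. |z| > 1 for every root.
Degree 3: look for a simple real root z0 first, then factor out (1 - z/z0) and solve the remaining quadratic.
Testing z0 = -2: P(-2) = 1 + (1.16)(-2) + (1.08)(-2)^2 + (0.375)(-2)^3
  = 1 + (-2.32) + (4.32) + (-3) = 0.  So z_0 = -2 is a root, |z_0| = 2.
Divide out the factor (1 + 0.5 z) = (1 - z/z0) (since 1/z0 = -0.5):
  P(z) = (1 + 0.5 z)(1 + (0.66) z + (0.75) z^2)
  [check: z-coef 0.66 - (-0.5) = 1.16; z^2-coef 0.75 - (-0.5)(0.66) = 1.08; z^3-coef -(-0.5)(0.75) = 0.375.]
Remaining roots from the quadratic factor 1 + (0.66) z + (0.75) z^2:
  Set 1 + (0.66) z + (0.75) z^2 = 0, i.e. a z^2 + b z + c = 0 with a = 0.75, b = 0.66, c = 1.
  Discriminant D = b^2 - 4ac = (0.66)^2 - 4*(0.75)*1 = 0.4356 - (3) = -2.5644.
  D < 0, so the roots are the complex-conjugate pair z = (-b +/- i sqrt(-D)) / (2a) = -0.44 +/- 1.0676i.
  For a conjugate pair |z|^2 = z * conj(z) = (product of roots) = c/a = 1/(0.75) = 1.333333, so |z| = sqrt(1.333333) = 1.1547 for both roots.
Moduli of all roots: 2.0000, 1.1547, 1.1547.
All moduli strictly greater than 1? Yes.
Verdict: Stationary.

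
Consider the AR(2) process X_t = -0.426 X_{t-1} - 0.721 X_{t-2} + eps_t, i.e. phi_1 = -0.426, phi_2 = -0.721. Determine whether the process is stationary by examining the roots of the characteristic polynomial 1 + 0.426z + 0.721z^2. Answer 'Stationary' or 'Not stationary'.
\text{Stationary}

The AR(p) characteristic polynomial is P(z) = 1 + 0.426z + 0.721z^2.
Stationarity requires all roots to lie outside the unit circle, i.e. |z| > 1 for every root.
Set 1 + (0.426) z + (0.721) z^2 = 0, i.e. a z^2 + b z + c = 0 with a = 0.721, b = 0.426, c = 1.
Discriminant D = b^2 - 4ac = (0.426)^2 - 4*(0.721)*1 = 0.181476 - (2.884) = -2.702524.
D < 0, so the roots are the complex-conjugate pair z = (-b +/- i sqrt(-D)) / (2a) = -0.2954 +/- 1.14i.
For a conjugate pair |z|^2 = z * conj(z) = (product of roots) = c/a = 1/(0.721) = 1.386963, so |z| = sqrt(1.386963) = 1.1777 for both roots.
Moduli of all roots: 1.1777, 1.1777.
All moduli strictly greater than 1? Yes.
Verdict: Stationary.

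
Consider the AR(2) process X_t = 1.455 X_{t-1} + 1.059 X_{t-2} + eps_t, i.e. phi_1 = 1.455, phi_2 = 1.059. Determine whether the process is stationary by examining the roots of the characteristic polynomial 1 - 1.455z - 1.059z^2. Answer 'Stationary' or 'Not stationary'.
\text{Not stationary}

The AR(p) characteristic polynomial is P(z) = 1 - 1.455z - 1.059z^2.
Stationarity requires all roots to lie outside the unit circle, i.e. |z| > 1 for every root.
Set 1 + (-1.455) z + (-1.059) z^2 = 0, i.e. a z^2 + b z + c = 0 with a = -1.059, b = -1.455, c = 1.
Discriminant D = b^2 - 4ac = (-1.455)^2 - 4*(-1.059)*1 = 2.117025 - (-4.236) = 6.353025.
D >= 0, so the roots are real: z = (-b +/- sqrt(D)) / (2a) = (1.455 +/- 2.520521) / (-2.118).
  z_1 = (1.455 + 2.520521) / (-2.118) = -1.877,   |z_1| = 1.877.
  z_2 = (1.455 - 2.520521) / (-2.118) = 0.5031,   |z_2| = 0.5031.
Moduli of all roots: 1.8770, 0.5031.
All moduli strictly greater than 1? No.
Verdict: Not stationary.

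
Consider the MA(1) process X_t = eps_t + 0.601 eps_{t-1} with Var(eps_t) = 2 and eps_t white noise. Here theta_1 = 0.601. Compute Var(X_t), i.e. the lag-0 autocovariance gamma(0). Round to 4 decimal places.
\gamma(0) = 2.7224

For an MA(q) process X_t = eps_t + sum_i theta_i eps_{t-i} with
Var(eps_t) = sigma^2, the variance is
  gamma(0) = sigma^2 * (1 + sum_i theta_i^2).
  sum_i theta_i^2 = (0.601)^2 = 0.361201.
  gamma(0) = 2 * (1 + 0.361201) = 2 * 1.361201 = 2.722402, which rounds to 2.7224.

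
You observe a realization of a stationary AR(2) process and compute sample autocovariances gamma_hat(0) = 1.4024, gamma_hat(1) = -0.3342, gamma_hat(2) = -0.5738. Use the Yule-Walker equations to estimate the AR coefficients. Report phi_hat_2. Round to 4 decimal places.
\hat\phi_{2} = -0.4940

The Yule-Walker equations for an AR(p) process read, in matrix form,
  Gamma_p phi = r_p,   with   (Gamma_p)_{ij} = gamma(|i - j|),
                       (r_p)_i = gamma(i),   i,j = 1..p.
Substitute the sample gammas (Toeplitz matrix and right-hand side of size 2):
  Gamma_p = [[1.4024, -0.3342], [-0.3342, 1.4024]]
  r_p     = [-0.3342, -0.5738]
Written out:
  1.4024 phi_1 - 0.3342 phi_2 = -0.3342
  -0.3342 phi_1 + 1.4024 phi_2 = -0.5738
Solve by Cramer's rule:
  det = gamma(0)^2 - gamma(1)^2 = (1.4024)^2 - (-0.3342)^2 = 1.96672576 - 0.11168964 = 1.85503612
  phi_hat_1 = [gamma(1) gamma(0) - gamma(1) gamma(2)] / det = [(-0.3342)(1.4024) - (-0.3342)(-0.5738)] / 1.85503612 = -0.66044604 / 1.85503612 = -0.356
  phi_hat_2 = [gamma(0) gamma(2) - gamma(1)^2] / det = [(1.4024)(-0.5738) - (-0.3342)^2] / 1.85503612 = -0.91638676 / 1.85503612 = -0.494
So phi_hat = [-0.3560, -0.4940].
Therefore phi_hat_2 = -0.4940.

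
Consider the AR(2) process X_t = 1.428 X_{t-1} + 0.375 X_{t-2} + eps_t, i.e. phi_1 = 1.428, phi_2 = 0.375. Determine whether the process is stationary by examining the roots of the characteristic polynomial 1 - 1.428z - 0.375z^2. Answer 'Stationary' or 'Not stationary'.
\text{Not stationary}

The AR(p) characteristic polynomial is P(z) = 1 - 1.428z - 0.375z^2.
Stationarity requires all roots to lie outside the unit circle, i.e. |z| > 1 for every root.
Set 1 + (-1.428) z + (-0.375) z^2 = 0, i.e. a z^2 + b z + c = 0 with a = -0.375, b = -1.428, c = 1.
Discriminant D = b^2 - 4ac = (-1.428)^2 - 4*(-0.375)*1 = 2.039184 - (-1.5) = 3.539184.
D >= 0, so the roots are real: z = (-b +/- sqrt(D)) / (2a) = (1.428 +/- 1.881272) / (-0.75).
  z_1 = (1.428 + 1.881272) / (-0.75) = -4.4124,   |z_1| = 4.4124.
  z_2 = (1.428 - 1.881272) / (-0.75) = 0.6044,   |z_2| = 0.6044.
Moduli of all roots: 4.4124, 0.6044.
All moduli strictly greater than 1? No.
Verdict: Not stationary.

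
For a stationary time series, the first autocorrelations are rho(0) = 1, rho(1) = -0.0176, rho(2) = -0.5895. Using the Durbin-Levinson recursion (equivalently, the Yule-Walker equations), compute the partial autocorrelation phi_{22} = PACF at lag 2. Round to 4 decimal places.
\phi_{22} = -0.5900

The PACF at lag k is phi_{kk}, the last component of the solution
to the Yule-Walker system G_k phi = r_k where
  (G_k)_{ij} = rho(|i - j|), (r_k)_i = rho(i), i,j = 1..k.
Equivalently, Durbin-Levinson gives phi_{kk} iteratively:
  phi_{11} = rho(1)
  phi_{kk} = [rho(k) - sum_{j=1..k-1} phi_{k-1,j} rho(k-j)]
            / [1 - sum_{j=1..k-1} phi_{k-1,j} rho(j)],
  phi_{k,j} = phi_{k-1,j} - phi_{kk} phi_{k-1,k-j},  j = 1..k-1.
Step k = 1:
  phi_11 = rho(1) = -0.0176.
Step k = 2:
  phi_22 = [rho(2) - phi_11 rho(1)] / [1 - phi_11 rho(1)] = [-0.5895 - (-0.0176)(-0.0176)] / [1 - (-0.0176)(-0.0176)]
         = -0.58980976 / 0.99969024 = -0.59.
Therefore phi_{22} = -0.5900.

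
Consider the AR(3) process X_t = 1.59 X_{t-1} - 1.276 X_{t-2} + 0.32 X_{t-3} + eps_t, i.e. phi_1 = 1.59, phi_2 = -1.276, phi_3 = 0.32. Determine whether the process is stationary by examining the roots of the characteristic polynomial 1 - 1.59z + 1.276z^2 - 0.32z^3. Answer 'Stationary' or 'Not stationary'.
\text{Stationary}

The AR(p) characteristic polynomial is P(z) = 1 - 1.59z + 1.276z^2 - 0.32z^3.
Stationarity requires all roots to lie outside the unit circle, i.e. |z| > 1 for every root.
Degree 3: look for a simple real root z0 first, then factor out (1 - z/z0) and solve the remaining quadratic.
Testing z0 = 2.5: P(2.5) = 1 + (-1.59)(2.5) + (1.276)(2.5)^2 + (-0.32)(2.5)^3
  = 1 + (-3.975) + (7.975) + (-5) = 0.  So z_0 = 2.5 is a root, |z_0| = 2.5.
Divide out the factor (1 - 0.4 z) = (1 - z/z0) (since 1/z0 = 0.4):
  P(z) = (1 - 0.4 z)(1 + (-1.19) z + (0.8) z^2)
  [check: z-coef -1.19 - (0.4) = -1.59; z^2-coef 0.8 - (0.4)(-1.19) = 1.276; z^3-coef -(0.4)(0.8) = -0.32.]
Remaining roots from the quadratic factor 1 + (-1.19) z + (0.8) z^2:
  Set 1 + (-1.19) z + (0.8) z^2 = 0, i.e. a z^2 + b z + c = 0 with a = 0.8, b = -1.19, c = 1.
  Discriminant D = b^2 - 4ac = (-1.19)^2 - 4*(0.8)*1 = 1.4161 - (3.2) = -1.7839.
  D < 0, so the roots are the complex-conjugate pair z = (-b +/- i sqrt(-D)) / (2a) = 0.7437 +/- 0.8348i.
  For a conjugate pair |z|^2 = z * conj(z) = (product of roots) = c/a = 1/(0.8) = 1.25, so |z| = sqrt(1.25) = 1.118 for both roots.
Moduli of all roots: 2.5000, 1.1180, 1.1180.
All moduli strictly greater than 1? Yes.
Verdict: Stationary.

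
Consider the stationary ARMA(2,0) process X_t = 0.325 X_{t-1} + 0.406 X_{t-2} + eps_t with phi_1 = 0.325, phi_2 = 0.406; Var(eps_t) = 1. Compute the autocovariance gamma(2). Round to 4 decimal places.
\gamma(2) = 0.9977

Multiply the model equation by X_{t-k} and take expectations. With theta_0 = psi_0 = 1 and psi_j the MA(infinity) weights, this gives
  gamma(k) - sum_i phi_i gamma(k-i) = c_k,
  c_k = sigma^2 * sum_{j=k..q} theta_j psi_{j-k}   (c_k = 0 for k > q),
using gamma(-m) = gamma(m).
Pure AR (q = 0): c_0 = sigma^2 = 1, c_k = 0 for k >= 1.
Equations for k = 0, 1, 2 (AR order 2, c_2 = 0):
  (E0) gamma(0) = phi_1 gamma(1) + phi_2 gamma(2) + c_0
  (E1) gamma(1) = phi_1 gamma(0) + phi_2 gamma(1) + c_1
  (E2) gamma(2) = phi_1 gamma(1) + phi_2 gamma(0)
From (E1): gamma(1) = A gamma(0) + B with
  A = phi_1 / (1 - phi_2) = 0.325 / 0.594 = 0.547138,   B = c_1 / (1 - phi_2) = 0 / 0.594 = 0.
Insert (E2) into (E0): gamma(0) (1 - phi_2^2) = phi_1 (1 + phi_2) gamma(1) + c_0.
  phi_1 (1 + phi_2) = (0.325)(1.406) = 0.45695,   1 - phi_2^2 = 0.835164.
Replace gamma(1) by A gamma(0) + B and collect gamma(0):
  gamma(0) [0.835164 - (0.45695)(0.547138)] = c_0 = 1
  gamma(0) * 0.585149 = 1
  gamma(0) = 1 / 0.585149 = 1.708966.
  gamma(1) = A gamma(0) = (0.547138)(1.708966) = 0.93504.
  gamma(2) = phi_1 gamma(1) + phi_2 gamma(0) = (0.325)(0.93504) + (0.406)(1.708966) = 0.997728.
Therefore gamma(2) = 0.9977 (to 4 decimal places).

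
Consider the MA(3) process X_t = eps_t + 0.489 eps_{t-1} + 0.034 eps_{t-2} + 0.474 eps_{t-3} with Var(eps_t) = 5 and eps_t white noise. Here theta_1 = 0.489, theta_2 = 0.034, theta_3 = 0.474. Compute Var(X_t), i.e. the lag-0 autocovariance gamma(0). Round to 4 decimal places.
\gamma(0) = 7.3248

For an MA(q) process X_t = eps_t + sum_i theta_i eps_{t-i} with
Var(eps_t) = sigma^2, the variance is
  gamma(0) = sigma^2 * (1 + sum_i theta_i^2).
  sum_i theta_i^2 = (0.489)^2 + (0.034)^2 + (0.474)^2 = 0.239121 + 0.001156 + 0.224676 = 0.464953.
  gamma(0) = 5 * (1 + 0.464953) = 5 * 1.464953 = 7.324765, which rounds to 7.3248.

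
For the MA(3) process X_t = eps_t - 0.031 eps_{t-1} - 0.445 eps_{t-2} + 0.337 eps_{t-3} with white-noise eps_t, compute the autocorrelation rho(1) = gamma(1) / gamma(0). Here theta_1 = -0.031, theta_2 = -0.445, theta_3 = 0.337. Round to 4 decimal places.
\rho(1) = -0.1274

For an MA(q) process with theta_0 = 1, the autocovariance is
  gamma(k) = sigma^2 * sum_{i=0..q-k} theta_i * theta_{i+k},
and rho(k) = gamma(k) / gamma(0). Sigma^2 cancels.
  numerator   = (1)*(-0.031) + (-0.031)*(-0.445) + (-0.445)*(0.337) = -0.16717.
  denominator = (1)^2 + (-0.031)^2 + (-0.445)^2 + (0.337)^2 = 1.312555.
  rho(1) = -0.16717 / 1.312555 = -0.1274.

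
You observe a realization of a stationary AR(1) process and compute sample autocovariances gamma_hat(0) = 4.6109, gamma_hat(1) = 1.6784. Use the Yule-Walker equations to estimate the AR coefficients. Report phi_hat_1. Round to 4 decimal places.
\hat\phi_{1} = 0.3640

The Yule-Walker equations for an AR(p) process read, in matrix form,
  Gamma_p phi = r_p,   with   (Gamma_p)_{ij} = gamma(|i - j|),
                       (r_p)_i = gamma(i),   i,j = 1..p.
Substitute the sample gammas (Toeplitz matrix and right-hand side of size 1):
  Gamma_p = [[4.6109]]
  r_p     = [1.6784]
With p = 1 this is the single equation gamma(0) phi_1 = gamma(1):
  phi_hat_1 = gamma(1) / gamma(0) = 1.6784 / 4.6109 = 0.3640.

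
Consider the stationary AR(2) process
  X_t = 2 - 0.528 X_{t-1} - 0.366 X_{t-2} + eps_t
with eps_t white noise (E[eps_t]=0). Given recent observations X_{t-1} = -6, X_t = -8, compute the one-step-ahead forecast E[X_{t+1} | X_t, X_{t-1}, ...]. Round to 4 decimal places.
E[X_{t+1} \mid \mathcal F_t] = 8.4200

For an AR(p) model X_t = c + sum_i phi_i X_{t-i} + eps_t, the
one-step-ahead conditional mean is
  E[X_{t+1} | X_t, ...] = c + sum_i phi_i X_{t+1-i}.
Substitute known values:
  E[X_{t+1} | ...] = 2 + (-0.528) * (-8) + (-0.366) * (-6)
                   = 8.4200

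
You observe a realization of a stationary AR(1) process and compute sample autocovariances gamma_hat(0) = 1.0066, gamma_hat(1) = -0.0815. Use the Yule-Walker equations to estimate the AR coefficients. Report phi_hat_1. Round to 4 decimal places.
\hat\phi_{1} = -0.0810

The Yule-Walker equations for an AR(p) process read, in matrix form,
  Gamma_p phi = r_p,   with   (Gamma_p)_{ij} = gamma(|i - j|),
                       (r_p)_i = gamma(i),   i,j = 1..p.
Substitute the sample gammas (Toeplitz matrix and right-hand side of size 1):
  Gamma_p = [[1.0066]]
  r_p     = [-0.0815]
With p = 1 this is the single equation gamma(0) phi_1 = gamma(1):
  phi_hat_1 = gamma(1) / gamma(0) = -0.0815 / 1.0066 = -0.0810.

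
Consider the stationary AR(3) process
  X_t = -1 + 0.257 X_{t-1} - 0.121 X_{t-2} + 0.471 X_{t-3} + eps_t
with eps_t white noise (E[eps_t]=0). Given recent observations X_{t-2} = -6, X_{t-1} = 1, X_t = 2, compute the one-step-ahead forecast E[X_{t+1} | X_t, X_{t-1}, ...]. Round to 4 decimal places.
E[X_{t+1} \mid \mathcal F_t] = -3.4330

For an AR(p) model X_t = c + sum_i phi_i X_{t-i} + eps_t, the
one-step-ahead conditional mean is
  E[X_{t+1} | X_t, ...] = c + sum_i phi_i X_{t+1-i}.
Substitute known values:
  E[X_{t+1} | ...] = -1 + (0.257) * (2) + (-0.121) * (1) + (0.471) * (-6)
                   = -3.4330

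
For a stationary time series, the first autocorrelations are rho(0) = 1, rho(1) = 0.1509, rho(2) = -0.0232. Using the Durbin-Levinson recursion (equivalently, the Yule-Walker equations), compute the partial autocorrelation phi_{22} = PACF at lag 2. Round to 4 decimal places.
\phi_{22} = -0.0470

The PACF at lag k is phi_{kk}, the last component of the solution
to the Yule-Walker system G_k phi = r_k where
  (G_k)_{ij} = rho(|i - j|), (r_k)_i = rho(i), i,j = 1..k.
Equivalently, Durbin-Levinson gives phi_{kk} iteratively:
  phi_{11} = rho(1)
  phi_{kk} = [rho(k) - sum_{j=1..k-1} phi_{k-1,j} rho(k-j)]
            / [1 - sum_{j=1..k-1} phi_{k-1,j} rho(j)],
  phi_{k,j} = phi_{k-1,j} - phi_{kk} phi_{k-1,k-j},  j = 1..k-1.
Step k = 1:
  phi_11 = rho(1) = 0.1509.
Step k = 2:
  phi_22 = [rho(2) - phi_11 rho(1)] / [1 - phi_11 rho(1)] = [-0.0232 - (0.1509)(0.1509)] / [1 - (0.1509)(0.1509)]
         = -0.04597081 / 0.97722919 = -0.047.
Therefore phi_{22} = -0.0470.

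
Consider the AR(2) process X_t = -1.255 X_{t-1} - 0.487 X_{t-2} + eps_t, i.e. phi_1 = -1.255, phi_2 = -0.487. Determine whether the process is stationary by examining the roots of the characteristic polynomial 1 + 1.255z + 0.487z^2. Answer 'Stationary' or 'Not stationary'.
\text{Stationary}

The AR(p) characteristic polynomial is P(z) = 1 + 1.255z + 0.487z^2.
Stationarity requires all roots to lie outside the unit circle, i.e. |z| > 1 for every root.
Set 1 + (1.255) z + (0.487) z^2 = 0, i.e. a z^2 + b z + c = 0 with a = 0.487, b = 1.255, c = 1.
Discriminant D = b^2 - 4ac = (1.255)^2 - 4*(0.487)*1 = 1.575025 - (1.948) = -0.372975.
D < 0, so the roots are the complex-conjugate pair z = (-b +/- i sqrt(-D)) / (2a) = -1.2885 +/- 0.627i.
For a conjugate pair |z|^2 = z * conj(z) = (product of roots) = c/a = 1/(0.487) = 2.053388, so |z| = sqrt(2.053388) = 1.433 for both roots.
Moduli of all roots: 1.4330, 1.4330.
All moduli strictly greater than 1? Yes.
Verdict: Stationary.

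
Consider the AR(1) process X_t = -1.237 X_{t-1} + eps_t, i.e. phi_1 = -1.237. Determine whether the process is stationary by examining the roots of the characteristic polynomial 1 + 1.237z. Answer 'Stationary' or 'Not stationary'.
\text{Not stationary}

The AR(p) characteristic polynomial is P(z) = 1 + 1.237z.
Stationarity requires all roots to lie outside the unit circle, i.e. |z| > 1 for every root.
This is linear in z: 1 + (1.237) z = 0  =>  z = -1/(1.237) = -0.808407,  |z| = 0.808407.
Moduli of all roots: 0.8084.
All moduli strictly greater than 1? No.
Verdict: Not stationary.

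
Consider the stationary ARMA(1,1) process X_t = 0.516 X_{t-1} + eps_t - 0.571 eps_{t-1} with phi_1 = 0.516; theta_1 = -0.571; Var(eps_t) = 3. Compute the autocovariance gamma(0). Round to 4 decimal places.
\gamma(0) = 3.0124

Multiply the model equation by X_{t-k} and take expectations. With theta_0 = psi_0 = 1 and psi_j the MA(infinity) weights, this gives
  gamma(k) - sum_i phi_i gamma(k-i) = c_k,
  c_k = sigma^2 * sum_{j=k..q} theta_j psi_{j-k}   (c_k = 0 for k > q),
using gamma(-m) = gamma(m).
psi-weights needed (psi_j = theta_j + sum_i phi_i psi_{j-i}):
  psi_1 = theta_1 + phi_1 = -0.571 + (0.516) = -0.055
Right-hand sides:
  c_0 = sigma^2 (1 + theta_1 psi_1) = 3 * (1 + (-0.571)(-0.055)) = 3 * 1.031405 = 3.094215
  c_1 = sigma^2 theta_1 = 3 * (-0.571) = -1.713
  c_2 = 0
Equations for k = 0 and k = 1 (AR order 1):
  gamma(0) = phi_1 gamma(1) + c_0
  gamma(1) = phi_1 gamma(0) + c_1
Substituting the second into the first: gamma(0) (1 - phi_1^2) = c_0 + phi_1 c_1, so
  gamma(0) = (c_0 + phi_1 c_1) / (1 - phi_1^2) = (3.094215 + (0.516)(-1.713)) / (1 - (0.516)^2) = 2.210307 / 0.733744 = 3.012368.
Therefore gamma(0) = 3.0124 (to 4 decimal places).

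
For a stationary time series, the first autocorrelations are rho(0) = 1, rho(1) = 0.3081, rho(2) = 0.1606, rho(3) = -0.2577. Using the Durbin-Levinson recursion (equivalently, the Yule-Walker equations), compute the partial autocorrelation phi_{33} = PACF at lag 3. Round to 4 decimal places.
\phi_{33} = -0.3620

The PACF at lag k is phi_{kk}, the last component of the solution
to the Yule-Walker system G_k phi = r_k where
  (G_k)_{ij} = rho(|i - j|), (r_k)_i = rho(i), i,j = 1..k.
Equivalently, Durbin-Levinson gives phi_{kk} iteratively:
  phi_{11} = rho(1)
  phi_{kk} = [rho(k) - sum_{j=1..k-1} phi_{k-1,j} rho(k-j)]
            / [1 - sum_{j=1..k-1} phi_{k-1,j} rho(j)],
  phi_{k,j} = phi_{k-1,j} - phi_{kk} phi_{k-1,k-j},  j = 1..k-1.
Step k = 1:
  phi_11 = rho(1) = 0.3081.
Step k = 2:
  phi_22 = [rho(2) - phi_11 rho(1)] / [1 - phi_11 rho(1)] = [0.1606 - (0.3081)(0.3081)] / [1 - (0.3081)(0.3081)]
         = 0.06567439 / 0.90507439 = 0.072562.
  Update: phi_21 = phi_11 - phi_22 phi_11 = 0.3081 - (0.072562)(0.3081) = 0.285744.
Step k = 3:
  phi_33 = [rho(3) - phi_21 rho(2) - phi_22 rho(1)] / [1 - phi_21 rho(1) - phi_22 rho(2)]
    numerator   = -0.2577 - (0.285744)(0.1606) - (0.072562)(0.3081) = -0.32594689
    denominator = 1 - (0.285744)(0.3081) - (0.072562)(0.1606) = 0.9003089
  phi_33 = -0.32594689 / 0.9003089 = -0.362.
Therefore phi_{33} = -0.3620.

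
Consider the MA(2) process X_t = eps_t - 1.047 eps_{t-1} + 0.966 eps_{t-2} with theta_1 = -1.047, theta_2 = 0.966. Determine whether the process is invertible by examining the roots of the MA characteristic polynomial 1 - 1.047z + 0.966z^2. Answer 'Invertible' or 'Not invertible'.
\text{Invertible}

The MA(q) characteristic polynomial is P(z) = 1 - 1.047z + 0.966z^2.
Invertibility requires all roots to lie outside the unit circle, i.e. |z| > 1 for every root.
Set 1 + (-1.047) z + (0.966) z^2 = 0, i.e. a z^2 + b z + c = 0 with a = 0.966, b = -1.047, c = 1.
Discriminant D = b^2 - 4ac = (-1.047)^2 - 4*(0.966)*1 = 1.096209 - (3.864) = -2.767791.
D < 0, so the roots are the complex-conjugate pair z = (-b +/- i sqrt(-D)) / (2a) = 0.5419 +/- 0.8611i.
For a conjugate pair |z|^2 = z * conj(z) = (product of roots) = c/a = 1/(0.966) = 1.035197, so |z| = sqrt(1.035197) = 1.0174 for both roots.
Moduli of all roots: 1.0174, 1.0174.
All moduli strictly greater than 1? Yes.
Verdict: Invertible.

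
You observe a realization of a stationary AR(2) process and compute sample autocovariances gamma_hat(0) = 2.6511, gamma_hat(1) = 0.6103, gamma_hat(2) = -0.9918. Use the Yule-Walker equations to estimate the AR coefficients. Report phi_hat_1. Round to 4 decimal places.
\hat\phi_{1} = 0.3340

The Yule-Walker equations for an AR(p) process read, in matrix form,
  Gamma_p phi = r_p,   with   (Gamma_p)_{ij} = gamma(|i - j|),
                       (r_p)_i = gamma(i),   i,j = 1..p.
Substitute the sample gammas (Toeplitz matrix and right-hand side of size 2):
  Gamma_p = [[2.6511, 0.6103], [0.6103, 2.6511]]
  r_p     = [0.6103, -0.9918]
Written out:
  2.6511 phi_1 + 0.6103 phi_2 = 0.6103
  0.6103 phi_1 + 2.6511 phi_2 = -0.9918
Solve by Cramer's rule:
  det = gamma(0)^2 - gamma(1)^2 = (2.6511)^2 - (0.6103)^2 = 7.02833121 - 0.37246609 = 6.65586512
  phi_hat_1 = [gamma(1) gamma(0) - gamma(1) gamma(2)] / det = [(0.6103)(2.6511) - (0.6103)(-0.9918)] / 6.65586512 = 2.22326187 / 6.65586512 = 0.334
  phi_hat_2 = [gamma(0) gamma(2) - gamma(1)^2] / det = [(2.6511)(-0.9918) - (0.6103)^2] / 6.65586512 = -3.00182707 / 6.65586512 = -0.451
So phi_hat = [0.3340, -0.4510].
Therefore phi_hat_1 = 0.3340.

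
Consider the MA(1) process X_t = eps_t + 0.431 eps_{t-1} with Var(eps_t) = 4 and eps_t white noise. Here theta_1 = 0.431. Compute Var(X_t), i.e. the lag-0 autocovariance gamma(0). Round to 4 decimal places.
\gamma(0) = 4.7430

For an MA(q) process X_t = eps_t + sum_i theta_i eps_{t-i} with
Var(eps_t) = sigma^2, the variance is
  gamma(0) = sigma^2 * (1 + sum_i theta_i^2).
  sum_i theta_i^2 = (0.431)^2 = 0.185761.
  gamma(0) = 4 * (1 + 0.185761) = 4 * 1.185761 = 4.743044, which rounds to 4.7430.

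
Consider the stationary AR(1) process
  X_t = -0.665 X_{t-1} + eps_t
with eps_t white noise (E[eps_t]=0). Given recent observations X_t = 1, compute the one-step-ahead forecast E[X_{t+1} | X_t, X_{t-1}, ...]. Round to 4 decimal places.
E[X_{t+1} \mid \mathcal F_t] = -0.6650

For an AR(p) model X_t = c + sum_i phi_i X_{t-i} + eps_t, the
one-step-ahead conditional mean is
  E[X_{t+1} | X_t, ...] = c + sum_i phi_i X_{t+1-i}.
Substitute known values:
  E[X_{t+1} | ...] = (-0.665) * (1)
                   = -0.6650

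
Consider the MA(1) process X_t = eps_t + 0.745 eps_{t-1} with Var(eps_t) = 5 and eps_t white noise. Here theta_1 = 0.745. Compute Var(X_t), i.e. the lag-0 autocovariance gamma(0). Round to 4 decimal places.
\gamma(0) = 7.7751

For an MA(q) process X_t = eps_t + sum_i theta_i eps_{t-i} with
Var(eps_t) = sigma^2, the variance is
  gamma(0) = sigma^2 * (1 + sum_i theta_i^2).
  sum_i theta_i^2 = (0.745)^2 = 0.555025.
  gamma(0) = 5 * (1 + 0.555025) = 5 * 1.555025 = 7.775125, which rounds to 7.7751.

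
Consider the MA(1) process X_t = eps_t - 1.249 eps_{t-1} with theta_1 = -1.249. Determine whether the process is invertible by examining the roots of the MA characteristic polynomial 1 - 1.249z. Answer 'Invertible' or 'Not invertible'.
\text{Not invertible}

The MA(q) characteristic polynomial is P(z) = 1 - 1.249z.
Invertibility requires all roots to lie outside the unit circle, i.e. |z| > 1 for every root.
This is linear in z: 1 + (-1.249) z = 0  =>  z = -1/(-1.249) = 0.800641,  |z| = 0.800641.
Moduli of all roots: 0.8006.
All moduli strictly greater than 1? No.
Verdict: Not invertible.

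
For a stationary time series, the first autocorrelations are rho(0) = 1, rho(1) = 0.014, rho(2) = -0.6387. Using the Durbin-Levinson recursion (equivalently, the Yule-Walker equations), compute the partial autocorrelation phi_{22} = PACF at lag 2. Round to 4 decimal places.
\phi_{22} = -0.6390

The PACF at lag k is phi_{kk}, the last component of the solution
to the Yule-Walker system G_k phi = r_k where
  (G_k)_{ij} = rho(|i - j|), (r_k)_i = rho(i), i,j = 1..k.
Equivalently, Durbin-Levinson gives phi_{kk} iteratively:
  phi_{11} = rho(1)
  phi_{kk} = [rho(k) - sum_{j=1..k-1} phi_{k-1,j} rho(k-j)]
            / [1 - sum_{j=1..k-1} phi_{k-1,j} rho(j)],
  phi_{k,j} = phi_{k-1,j} - phi_{kk} phi_{k-1,k-j},  j = 1..k-1.
Step k = 1:
  phi_11 = rho(1) = 0.014.
Step k = 2:
  phi_22 = [rho(2) - phi_11 rho(1)] / [1 - phi_11 rho(1)] = [-0.6387 - (0.014)(0.014)] / [1 - (0.014)(0.014)]
         = -0.638896 / 0.999804 = -0.639.
Therefore phi_{22} = -0.6390.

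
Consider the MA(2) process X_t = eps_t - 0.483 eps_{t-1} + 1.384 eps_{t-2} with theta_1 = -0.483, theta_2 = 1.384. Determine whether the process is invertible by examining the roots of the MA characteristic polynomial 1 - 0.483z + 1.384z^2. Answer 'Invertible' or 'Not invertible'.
\text{Not invertible}

The MA(q) characteristic polynomial is P(z) = 1 - 0.483z + 1.384z^2.
Invertibility requires all roots to lie outside the unit circle, i.e. |z| > 1 for every root.
Set 1 + (-0.483) z + (1.384) z^2 = 0, i.e. a z^2 + b z + c = 0 with a = 1.384, b = -0.483, c = 1.
Discriminant D = b^2 - 4ac = (-0.483)^2 - 4*(1.384)*1 = 0.233289 - (5.536) = -5.302711.
D < 0, so the roots are the complex-conjugate pair z = (-b +/- i sqrt(-D)) / (2a) = 0.1745 +/- 0.8319i.
For a conjugate pair |z|^2 = z * conj(z) = (product of roots) = c/a = 1/(1.384) = 0.722543, so |z| = sqrt(0.722543) = 0.85 for both roots.
Moduli of all roots: 0.8500, 0.8500.
All moduli strictly greater than 1? No.
Verdict: Not invertible.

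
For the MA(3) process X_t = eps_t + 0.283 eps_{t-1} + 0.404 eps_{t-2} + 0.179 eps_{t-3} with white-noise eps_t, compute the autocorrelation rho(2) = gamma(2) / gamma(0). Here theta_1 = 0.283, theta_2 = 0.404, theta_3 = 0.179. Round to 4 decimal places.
\rho(2) = 0.3565

For an MA(q) process with theta_0 = 1, the autocovariance is
  gamma(k) = sigma^2 * sum_{i=0..q-k} theta_i * theta_{i+k},
and rho(k) = gamma(k) / gamma(0). Sigma^2 cancels.
  numerator   = (1)*(0.404) + (0.283)*(0.179) = 0.454657.
  denominator = (1)^2 + (0.283)^2 + (0.404)^2 + (0.179)^2 = 1.275346.
  rho(2) = 0.454657 / 1.275346 = 0.3565.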